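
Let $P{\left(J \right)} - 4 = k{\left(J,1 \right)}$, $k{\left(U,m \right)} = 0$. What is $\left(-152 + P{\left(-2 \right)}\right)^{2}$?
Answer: $21904$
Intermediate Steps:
$P{\left(J \right)} = 4$ ($P{\left(J \right)} = 4 + 0 = 4$)
$\left(-152 + P{\left(-2 \right)}\right)^{2} = \left(-152 + 4\right)^{2} = \left(-148\right)^{2} = 21904$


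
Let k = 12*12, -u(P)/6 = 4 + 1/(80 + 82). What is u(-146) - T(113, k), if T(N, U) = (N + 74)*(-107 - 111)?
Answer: 1100033/27 ≈ 40742.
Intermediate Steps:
u(P) = -649/27 (u(P) = -6*(4 + 1/(80 + 82)) = -6*(4 + 1/162) = -6*649/162 = -649/27)
k = 144
T(N, U) = -16132 - 218*N (T(N, U) = (74 + N)*(-218) = -16132 - 218*N)
u(-146) - T(113, k) = -649/27 - (-16132 - 218*113) = -649/27 - (-16132 - 24634) = -649/27 - 1*(-40766) = -649/27 + 40766 = 1100033/27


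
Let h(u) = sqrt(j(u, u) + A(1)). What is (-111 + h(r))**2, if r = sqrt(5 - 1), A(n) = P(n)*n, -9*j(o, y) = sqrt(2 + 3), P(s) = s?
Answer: (333 - sqrt(9 - sqrt(5)))**2/9 ≈ 12129.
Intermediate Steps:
j(o, y) = -sqrt(5)/9 (j(o, y) = -sqrt(2 + 3)/9 = -sqrt(5)/9)
A(n) = n**2 (A(n) = n*n = n**2)
r = 2 (r = sqrt(4) = 2)
h(u) = sqrt(1 - sqrt(5)/9) (h(u) = sqrt(-sqrt(5)/9 + 1**2) = sqrt(-sqrt(5)/9 + 1) = sqrt(1 - sqrt(5)/9))
(-111 + h(r))**2 = (-111 + sqrt(9 - sqrt(5))/3)**2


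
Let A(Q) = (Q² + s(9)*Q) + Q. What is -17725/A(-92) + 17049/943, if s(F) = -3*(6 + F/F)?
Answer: 6911227/422464 ≈ 16.359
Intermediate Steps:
s(F) = -21 (s(F) = -3*(6 + 1) = -3*7 = -21)
A(Q) = Q² - 20*Q (A(Q) = (Q² - 21*Q) + Q = Q² - 20*Q)
-17725/A(-92) + 17049/943 = -17725*(-1/(92*(-20 - 92))) + 17049/943 = -17725/((-92*(-112))) + 17049*(1/943) = -17725/10304 + 17049/943 = 6911227/422464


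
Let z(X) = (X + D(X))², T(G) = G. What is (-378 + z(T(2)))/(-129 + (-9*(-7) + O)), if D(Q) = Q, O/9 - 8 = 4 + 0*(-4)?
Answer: -181/21 ≈ -8.6190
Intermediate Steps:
O = 108 (O = 72 + 9*(4 + 0*(-4)) = 72 + 9*(4 + 0) = 72 + 9*4 = 72 + 36 = 108)
z(X) = 4*X² (z(X) = (X + X)² = (2*X)² = 4*X²)
(-378 + z(T(2)))/(-129 + (-9*(-7) + O)) = (-378 + 4*2²)/(-129 + (-9*(-7) + 108)) = (-378 + 4*4)/(-129 + (63 + 108)) = (-378 + 16)/(-129 + 171) = -362/42 = -362*1/42 = -181/21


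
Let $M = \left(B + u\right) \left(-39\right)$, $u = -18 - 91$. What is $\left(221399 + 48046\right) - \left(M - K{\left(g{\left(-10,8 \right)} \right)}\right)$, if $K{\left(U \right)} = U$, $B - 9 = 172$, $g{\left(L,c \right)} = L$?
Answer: $272243$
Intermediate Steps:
$B = 181$ ($B = 9 + 172 = 181$)
$u = -109$
$M = -2808$ ($M = \left(181 - 109\right) \left(-39\right) = 72 \left(-39\right) = -2808$)
$\left(221399 + 48046\right) - \left(M - K{\left(g{\left(-10,8 \right)} \right)}\right) = \left(221399 + 48046\right) - -2798 = 269445 + \left(-10 + 2808\right) = 269445 + 2798 = 272243$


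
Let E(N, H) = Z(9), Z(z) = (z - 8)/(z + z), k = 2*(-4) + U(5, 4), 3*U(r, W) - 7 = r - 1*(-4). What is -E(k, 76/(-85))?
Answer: -1/18 ≈ -0.055556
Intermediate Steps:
U(r, W) = 11/3 + r/3 (U(r, W) = 7/3 + (r - 1*(-4))/3 = 7/3 + (r + 4)/3 = 7/3 + (4 + r)/3 = 7/3 + (4/3 + r/3) = 11/3 + r/3)
k = -8/3 (k = 2*(-4) + (11/3 + (⅓)*5) = -8 + (11/3 + 5/3) = -8 + 16/3 = -8/3 ≈ -2.6667)
Z(z) = (-8 + z)/(2*z) (Z(z) = (-8 + z)/((2*z)) = (-8 + z)*(1/(2*z)) = (-8 + z)/(2*z))
E(N, H) = 1/18 (E(N, H) = (½)*(-8 + 9)/9 = (½)*(⅑)*1 = 1/18)
-E(k, 76/(-85)) = -1*1/18 = -1/18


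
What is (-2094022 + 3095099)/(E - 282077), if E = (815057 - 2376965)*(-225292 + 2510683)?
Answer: -1001077/3569570768105 ≈ -2.8045e-7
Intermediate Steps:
E = -3569570486028 (E = -1561908*2285391 = -3569570486028)
(-2094022 + 3095099)/(E - 282077) = (-2094022 + 3095099)/(-3569570486028 - 282077) = 1001077/(-3569570768105) = 1001077*(-1/3569570768105) = -1001077/3569570768105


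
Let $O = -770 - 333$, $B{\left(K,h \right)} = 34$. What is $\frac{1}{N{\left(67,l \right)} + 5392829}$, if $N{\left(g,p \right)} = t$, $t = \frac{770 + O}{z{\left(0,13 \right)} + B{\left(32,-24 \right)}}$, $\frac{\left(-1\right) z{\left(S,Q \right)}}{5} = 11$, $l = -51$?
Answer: $\frac{7}{37749914} \approx 1.8543 \cdot 10^{-7}$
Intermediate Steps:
$z{\left(S,Q \right)} = -55$ ($z{\left(S,Q \right)} = \left(-5\right) 11 = -55$)
$O = -1103$
$t = \frac{111}{7}$ ($t = \frac{770 - 1103}{-55 + 34} = - \frac{333}{-21} = \left(-333\right) \left(- \frac{1}{21}\right) = \frac{111}{7} \approx 15.857$)
$N{\left(g,p \right)} = \frac{111}{7}$
$\frac{1}{N{\left(67,l \right)} + 5392829} = \frac{1}{\frac{111}{7} + 5392829} = \frac{1}{\frac{37749914}{7}} = \frac{7}{37749914}$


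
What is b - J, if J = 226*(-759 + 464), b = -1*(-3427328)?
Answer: 3493998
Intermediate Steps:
b = 3427328
J = -66670 (J = 226*(-295) = -66670)
b - J = 3427328 - 1*(-66670) = 3427328 + 66670 = 3493998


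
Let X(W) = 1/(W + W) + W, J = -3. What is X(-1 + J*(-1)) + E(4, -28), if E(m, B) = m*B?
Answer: -439/4 ≈ -109.75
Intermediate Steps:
E(m, B) = B*m
X(W) = W + 1/(2*W) (X(W) = 1/(2*W) + W = W + 1/(2*W))
X(-1 + J*(-1)) + E(4, -28) = ((-1 - 3*(-1)) + 1/(2*(-1 - 3*(-1)))) - 28*4 = ((-1 + 3) + 1/(2*(-1 + 3))) - 112 = (2 + (1/2)/2) - 112 = (2 + (1/2)*(1/2)) - 112 = (2 + 1/4) - 112 = 9/4 - 112 = -439/4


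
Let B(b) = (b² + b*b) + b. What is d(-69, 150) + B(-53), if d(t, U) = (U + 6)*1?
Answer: 5721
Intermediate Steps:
B(b) = b + 2*b² (B(b) = (b² + b²) + b = 2*b² + b = b + 2*b²)
d(t, U) = 6 + U (d(t, U) = (6 + U)*1 = 6 + U)
d(-69, 150) + B(-53) = (6 + 150) - 53*(1 + 2*(-53)) = 156 - 53*(1 - 106) = 156 - 53*(-105) = 156 + 5565 = 5721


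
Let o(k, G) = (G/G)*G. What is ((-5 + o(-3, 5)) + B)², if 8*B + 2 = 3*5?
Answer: 169/64 ≈ 2.6406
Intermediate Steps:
o(k, G) = G (o(k, G) = 1*G = G)
B = 13/8 (B = -¼ + (3*5)/8 = -¼ + (⅛)*15 = -¼ + 15/8 = 13/8 ≈ 1.6250)
((-5 + o(-3, 5)) + B)² = ((-5 + 5) + 13/8)² = (0 + 13/8)² = (13/8)² = 169/64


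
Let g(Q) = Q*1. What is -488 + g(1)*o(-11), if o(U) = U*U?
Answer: -367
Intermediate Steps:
o(U) = U**2
g(Q) = Q
-488 + g(1)*o(-11) = -488 + 1*(-11)**2 = -488 + 1*121 = -488 + 121 = -367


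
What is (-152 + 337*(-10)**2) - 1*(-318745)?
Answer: 352293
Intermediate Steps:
(-152 + 337*(-10)**2) - 1*(-318745) = (-152 + 337*100) + 318745 = (-152 + 33700) + 318745 = 33548 + 318745 = 352293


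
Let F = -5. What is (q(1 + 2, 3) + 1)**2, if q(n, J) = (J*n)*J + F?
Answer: 529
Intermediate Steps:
q(n, J) = -5 + n*J**2 (q(n, J) = (J*n)*J - 5 = n*J**2 - 5 = -5 + n*J**2)
(q(1 + 2, 3) + 1)**2 = ((-5 + (1 + 2)*3**2) + 1)**2 = ((-5 + 3*9) + 1)**2 = ((-5 + 27) + 1)**2 = (22 + 1)**2 = 23**2 = 529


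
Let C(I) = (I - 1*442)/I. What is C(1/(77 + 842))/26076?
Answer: -135399/8692 ≈ -15.577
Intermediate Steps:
C(I) = (-442 + I)/I (C(I) = (I - 442)/I = (-442 + I)/I)
C(1/(77 + 842))/26076 = ((-442 + 1/(77 + 842))/(1/(77 + 842)))/26076 = ((-442 + 1/919)/(1/919))*(1/26076) = (919*(-406197/919))*(1/26076) = -406197*1/26076 = -135399/8692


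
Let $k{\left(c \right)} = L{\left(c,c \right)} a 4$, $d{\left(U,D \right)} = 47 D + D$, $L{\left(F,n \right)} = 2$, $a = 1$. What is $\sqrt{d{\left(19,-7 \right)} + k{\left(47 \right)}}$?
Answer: $2 i \sqrt{82} \approx 18.111 i$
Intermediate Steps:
$d{\left(U,D \right)} = 48 D$
$k{\left(c \right)} = 8$ ($k{\left(c \right)} = 2 \cdot 1 \cdot 4 = 2 \cdot 4 = 8$)
$\sqrt{d{\left(19,-7 \right)} + k{\left(47 \right)}} = \sqrt{48 \left(-7\right) + 8} = \sqrt{-336 + 8} = \sqrt{-328} = 2 i \sqrt{82}$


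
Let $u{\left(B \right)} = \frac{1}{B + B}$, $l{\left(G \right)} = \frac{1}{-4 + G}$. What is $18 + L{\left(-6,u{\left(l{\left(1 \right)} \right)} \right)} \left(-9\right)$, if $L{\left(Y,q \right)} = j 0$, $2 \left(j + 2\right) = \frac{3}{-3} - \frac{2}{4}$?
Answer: $18$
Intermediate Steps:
$j = - \frac{11}{4}$ ($j = -2 + \frac{\frac{3}{-3} - \frac{2}{4}}{2} = -2 + \frac{3 \left(- \frac{1}{3}\right) - \frac{1}{2}}{2} = -2 + \frac{-1 - \frac{1}{2}}{2} = -2 + \frac{1}{2} \left(- \frac{3}{2}\right) = -2 - \frac{3}{4} = - \frac{11}{4} \approx -2.75$)
$u{\left(B \right)} = \frac{1}{2 B}$
$L{\left(Y,q \right)} = 0$ ($L{\left(Y,q \right)} = \left(- \frac{11}{4}\right) 0 = 0$)
$18 + L{\left(-6,u{\left(l{\left(1 \right)} \right)} \right)} \left(-9\right) = 18 + 0 \left(-9\right) = 18 + 0 = 18$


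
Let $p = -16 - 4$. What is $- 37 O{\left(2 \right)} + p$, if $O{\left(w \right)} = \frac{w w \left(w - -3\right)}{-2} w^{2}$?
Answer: $1460$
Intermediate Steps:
$p = -20$ ($p = -16 - 4 = -20$)
$O{\left(w \right)} = - \frac{w^{4} \left(3 + w\right)}{2}$ ($O{\left(w \right)} = w^{2} \left(w + 3\right) \left(- \frac{1}{2}\right) w^{2} = w^{2} \left(3 + w\right) \left(- \frac{1}{2}\right) w^{2} = - \frac{w^{2} \left(3 + w\right)}{2} w^{2} = - \frac{w^{4} \left(3 + w\right)}{2}$)
$- 37 O{\left(2 \right)} + p = - 37 \frac{2^{4} \left(-3 - 2\right)}{2} - 20 = - 37 \cdot \frac{1}{2} \cdot 16 \left(-3 - 2\right) - 20 = - 37 \cdot \frac{1}{2} \cdot 16 \left(-5\right) - 20 = \left(-37\right) \left(-40\right) - 20 = 1480 - 20 = 1460$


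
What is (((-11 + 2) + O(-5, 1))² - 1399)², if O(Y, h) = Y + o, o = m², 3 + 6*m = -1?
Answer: 9689449225/6561 ≈ 1.4768e+6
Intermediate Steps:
m = -⅔ (m = -½ + (⅙)*(-1) = -½ - ⅙ = -⅔ ≈ -0.66667)
o = 4/9 (o = (-⅔)² = 4/9 ≈ 0.44444)
O(Y, h) = 4/9 + Y (O(Y, h) = Y + 4/9 = 4/9 + Y)
(((-11 + 2) + O(-5, 1))² - 1399)² = (((-11 + 2) + (4/9 - 5))² - 1399)² = ((-9 - 41/9)² - 1399)² = ((-122/9)² - 1399)² = (14884/81 - 1399)² = (-98435/81)² = 9689449225/6561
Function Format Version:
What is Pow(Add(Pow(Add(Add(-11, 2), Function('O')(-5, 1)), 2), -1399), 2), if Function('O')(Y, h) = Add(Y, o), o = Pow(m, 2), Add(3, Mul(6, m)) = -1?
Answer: Rational(9689449225, 6561) ≈ 1.4768e+6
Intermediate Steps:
m = Rational(-2, 3) (m = Add(Rational(-1, 2), Mul(Rational(1, 6), -1)) = Add(Rational(-1, 2), Rational(-1, 6)) = Rational(-2, 3) ≈ -0.66667)
o = Rational(4, 9) (o = Pow(Rational(-2, 3), 2) = Rational(4, 9) ≈ 0.44444)
Function('O')(Y, h) = Add(Rational(4, 9), Y) (Function('O')(Y, h) = Add(Y, Rational(4, 9)) = Add(Rational(4, 9), Y))
Pow(Add(Pow(Add(Add(-11, 2), Function('O')(-5, 1)), 2), -1399), 2) = Pow(Add(Pow(Add(Add(-11, 2), Add(Rational(4, 9), -5)), 2), -1399), 2) = Pow(Add(Pow(Add(-9, Rational(-41, 9)), 2), -1399), 2) = Pow(Add(Pow(Rational(-122, 9), 2), -1399), 2) = Pow(Add(Rational(14884, 81), -1399), 2) = Pow(Rational(-98435, 81), 2) = Rational(9689449225, 6561)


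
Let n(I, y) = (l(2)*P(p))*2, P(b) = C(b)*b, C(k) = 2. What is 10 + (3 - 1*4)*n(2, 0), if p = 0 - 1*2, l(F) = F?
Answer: 26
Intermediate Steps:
p = -2 (p = 0 - 2 = -2)
P(b) = 2*b
n(I, y) = -16 (n(I, y) = (2*(2*(-2)))*2 = (2*(-4))*2 = -8*2 = -16)
10 + (3 - 1*4)*n(2, 0) = 10 + (3 - 1*4)*(-16) = 10 + (3 - 4)*(-16) = 10 - 1*(-16) = 10 + 16 = 26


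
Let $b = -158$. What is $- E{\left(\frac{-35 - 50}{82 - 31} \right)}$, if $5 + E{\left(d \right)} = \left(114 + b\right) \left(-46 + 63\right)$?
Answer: $753$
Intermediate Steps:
$E{\left(d \right)} = -753$ ($E{\left(d \right)} = -5 + \left(114 - 158\right) \left(-46 + 63\right) = -5 - 748 = -753$)
$- E{\left(\frac{-35 - 50}{82 - 31} \right)} = \left(-1\right) \left(-753\right) = 753$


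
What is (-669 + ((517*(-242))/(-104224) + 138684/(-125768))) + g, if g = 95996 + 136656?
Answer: 190052791238237/819252752 ≈ 2.3198e+5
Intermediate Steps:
g = 232652
(-669 + ((517*(-242))/(-104224) + 138684/(-125768))) + g = (-669 + ((517*(-242))/(-104224) + 138684/(-125768))) + 232652 = (-669 + (-125114*(-1/104224) + 138684*(-1/125768))) + 232652 = (-669 + (62557/52112 - 34671/31442)) + 232652 = (-669 + 80071021/819252752) + 232652 = -548000020067/819252752 + 232652 = 190052791238237/819252752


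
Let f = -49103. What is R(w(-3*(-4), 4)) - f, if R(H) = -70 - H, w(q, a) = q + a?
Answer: 49017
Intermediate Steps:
w(q, a) = a + q
R(w(-3*(-4), 4)) - f = (-70 - (4 - 3*(-4))) - 1*(-49103) = (-70 - (4 + 12)) + 49103 = (-70 - 1*16) + 49103 = (-70 - 16) + 49103 = -86 + 49103 = 49017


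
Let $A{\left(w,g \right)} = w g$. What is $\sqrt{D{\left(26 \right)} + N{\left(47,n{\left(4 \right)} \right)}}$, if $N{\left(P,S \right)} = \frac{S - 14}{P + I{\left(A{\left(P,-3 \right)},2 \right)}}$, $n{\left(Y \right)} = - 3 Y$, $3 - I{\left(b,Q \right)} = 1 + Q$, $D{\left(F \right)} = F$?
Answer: $\frac{2 \sqrt{14053}}{47} \approx 5.0445$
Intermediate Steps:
$A{\left(w,g \right)} = g w$
$I{\left(b,Q \right)} = 2 - Q$ ($I{\left(b,Q \right)} = 3 - \left(1 + Q\right) = 2 - Q$)
$N{\left(P,S \right)} = \frac{-14 + S}{P}$ ($N{\left(P,S \right)} = \frac{S - 14}{P + \left(2 - 2\right)} = \frac{-14 + S}{P + \left(2 - 2\right)} = \frac{-14 + S}{P + 0} = \frac{-14 + S}{P}$)
$\sqrt{D{\left(26 \right)} + N{\left(47,n{\left(4 \right)} \right)}} = \sqrt{26 + \frac{-14 - 12}{47}} = \sqrt{26 + \frac{1}{47} \left(-26\right)} = \sqrt{26 - \frac{26}{47}} = \sqrt{\frac{1196}{47}} = \frac{2 \sqrt{14053}}{47}$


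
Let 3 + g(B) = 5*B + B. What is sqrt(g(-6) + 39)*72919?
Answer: 0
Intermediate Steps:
g(B) = -3 + 6*B (g(B) = -3 + (5*B + B) = -3 + 6*B)
sqrt(g(-6) + 39)*72919 = sqrt((-3 + 6*(-6)) + 39)*72919 = sqrt((-3 - 36) + 39)*72919 = sqrt(-39 + 39)*72919 = sqrt(0)*72919 = 0*72919 = 0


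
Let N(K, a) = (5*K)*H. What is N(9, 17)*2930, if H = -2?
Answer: -263700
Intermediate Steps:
N(K, a) = -10*K (N(K, a) = (5*K)*(-2) = -10*K)
N(9, 17)*2930 = -10*9*2930 = -90*2930 = -263700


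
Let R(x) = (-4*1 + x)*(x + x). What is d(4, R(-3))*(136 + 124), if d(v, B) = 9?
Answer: 2340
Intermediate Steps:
R(x) = 2*x*(-4 + x) (R(x) = (-4 + x)*(2*x) = 2*x*(-4 + x))
d(4, R(-3))*(136 + 124) = 9*(136 + 124) = 9*260 = 2340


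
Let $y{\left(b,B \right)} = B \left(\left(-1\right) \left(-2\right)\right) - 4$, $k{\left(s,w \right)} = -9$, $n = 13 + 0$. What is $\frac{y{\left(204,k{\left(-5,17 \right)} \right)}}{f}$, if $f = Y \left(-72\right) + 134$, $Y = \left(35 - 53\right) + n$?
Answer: $- \frac{11}{247} \approx -0.044534$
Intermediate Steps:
$n = 13$
$Y = -5$ ($Y = \left(35 - 53\right) + 13 = -18 + 13 = -5$)
$y{\left(b,B \right)} = -4 + 2 B$ ($y{\left(b,B \right)} = B 2 - 4 = 2 B - 4 = -4 + 2 B$)
$f = 494$ ($f = \left(-5\right) \left(-72\right) + 134 = 360 + 134 = 494$)
$\frac{y{\left(204,k{\left(-5,17 \right)} \right)}}{f} = \frac{-4 + 2 \left(-9\right)}{494} = \left(-4 - 18\right) \frac{1}{494} = \left(-22\right) \frac{1}{494} = - \frac{11}{247}$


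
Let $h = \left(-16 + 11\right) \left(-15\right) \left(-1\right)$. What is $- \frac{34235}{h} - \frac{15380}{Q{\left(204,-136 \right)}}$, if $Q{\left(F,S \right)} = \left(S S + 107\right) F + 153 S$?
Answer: $\frac{2153478674}{4717755} \approx 456.46$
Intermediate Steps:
$h = -75$ ($h = \left(-5\right) \left(-15\right) \left(-1\right) = 75 \left(-1\right) = -75$)
$Q{\left(F,S \right)} = 153 S + F \left(107 + S^{2}\right)$ ($Q{\left(F,S \right)} = \left(S^{2} + 107\right) F + 153 S = \left(107 + S^{2}\right) F + 153 S = F \left(107 + S^{2}\right) + 153 S = 153 S + F \left(107 + S^{2}\right)$)
$- \frac{34235}{h} - \frac{15380}{Q{\left(204,-136 \right)}} = - \frac{34235}{-75} - \frac{15380}{107 \cdot 204 + 153 \left(-136\right) + 204 \left(-136\right)^{2}} = \left(-34235\right) \left(- \frac{1}{75}\right) - \frac{15380}{21828 - 20808 + 204 \cdot 18496} = \frac{6847}{15} - \frac{15380}{21828 - 20808 + 3773184} = \frac{6847}{15} - \frac{15380}{3774204} = \frac{6847}{15} - \frac{3845}{943551} = \frac{2153478674}{4717755}$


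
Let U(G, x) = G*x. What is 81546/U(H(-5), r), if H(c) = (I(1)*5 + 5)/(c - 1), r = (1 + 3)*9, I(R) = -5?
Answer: 13591/20 ≈ 679.55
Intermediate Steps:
r = 36 (r = 4*9 = 36)
H(c) = -20/(-1 + c) (H(c) = (-5*5 + 5)/(c - 1) = (-25 + 5)/(-1 + c) = -20/(-1 + c))
81546/U(H(-5), r) = 81546/((-20/(-1 - 5)*36)) = 81546/((-20/(-6)*36)) = 81546/((-20*(-1/6)*36)) = 81546/(((10/3)*36)) = 81546/120 = 81546*(1/120) = 13591/20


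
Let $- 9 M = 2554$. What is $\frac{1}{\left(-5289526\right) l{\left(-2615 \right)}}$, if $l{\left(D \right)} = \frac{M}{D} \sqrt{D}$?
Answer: $\frac{9 i \sqrt{2615}}{13509449404} \approx 3.4068 \cdot 10^{-8} i$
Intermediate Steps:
$M = - \frac{2554}{9}$ ($M = \left(- \frac{1}{9}\right) 2554 = - \frac{2554}{9} \approx -283.78$)
$l{\left(D \right)} = - \frac{2554}{9 \sqrt{D}}$ ($l{\left(D \right)} = - \frac{2554}{9 D} \sqrt{D} = - \frac{2554}{9 \sqrt{D}}$)
$\frac{1}{\left(-5289526\right) l{\left(-2615 \right)}} = \frac{1}{\left(-5289526\right) \left(- \frac{2554}{9 i \sqrt{2615}}\right)} = - \frac{1}{5289526 \left(- \frac{2554 \left(- \frac{i \sqrt{2615}}{2615}\right)}{9}\right)} = - \frac{1}{5289526 \frac{2554 i \sqrt{2615}}{23535}} = - \frac{\left(- \frac{9}{2554}\right) i \sqrt{2615}}{5289526} = \frac{9 i \sqrt{2615}}{13509449404}$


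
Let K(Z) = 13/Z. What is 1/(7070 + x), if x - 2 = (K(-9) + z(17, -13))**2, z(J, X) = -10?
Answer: 81/583441 ≈ 0.00013883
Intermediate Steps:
x = 10771/81 (x = 2 + (13/(-9) - 10)**2 = 2 + (13*(-1/9) - 10)**2 = 2 + (-13/9 - 10)**2 = 2 + (-103/9)**2 = 2 + 10609/81 = 10771/81 ≈ 132.98)
1/(7070 + x) = 1/(7070 + 10771/81) = 1/(583441/81) = 81/583441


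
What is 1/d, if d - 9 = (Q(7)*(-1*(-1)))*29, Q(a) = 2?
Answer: 1/67 ≈ 0.014925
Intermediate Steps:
d = 67 (d = 9 + (2*(-1*(-1)))*29 = 9 + (2*1)*29 = 9 + 2*29 = 9 + 58 = 67)
1/d = 1/67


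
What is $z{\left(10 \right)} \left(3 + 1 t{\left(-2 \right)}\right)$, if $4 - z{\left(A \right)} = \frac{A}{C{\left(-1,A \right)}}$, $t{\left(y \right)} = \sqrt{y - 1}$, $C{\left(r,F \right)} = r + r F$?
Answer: $\frac{162}{11} + \frac{54 i \sqrt{3}}{11} \approx 14.727 + 8.5028 i$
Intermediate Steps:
$C{\left(r,F \right)} = r + F r$
$t{\left(y \right)} = \sqrt{-1 + y}$
$z{\left(A \right)} = 4 - \frac{A}{-1 - A}$ ($z{\left(A \right)} = 4 - \frac{A}{\left(-1\right) \left(1 + A\right)} = 4 - \frac{A}{-1 - A}$)
$z{\left(10 \right)} \left(3 + 1 t{\left(-2 \right)}\right) = \frac{4 + 5 \cdot 10}{1 + 10} \left(3 + 1 \sqrt{-1 - 2}\right) = \frac{4 + 50}{11} \left(3 + 1 \sqrt{-3}\right) = \frac{1}{11} \cdot 54 \left(3 + 1 i \sqrt{3}\right) = \frac{54 \left(3 + i \sqrt{3}\right)}{11} = \frac{162}{11} + \frac{54 i \sqrt{3}}{11}$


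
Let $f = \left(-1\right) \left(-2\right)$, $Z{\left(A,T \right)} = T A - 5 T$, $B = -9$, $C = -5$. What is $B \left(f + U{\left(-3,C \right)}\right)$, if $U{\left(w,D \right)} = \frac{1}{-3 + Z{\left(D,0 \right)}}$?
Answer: $-15$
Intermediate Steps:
$Z{\left(A,T \right)} = - 5 T + A T$ ($Z{\left(A,T \right)} = A T - 5 T = - 5 T + A T$)
$f = 2$
$U{\left(w,D \right)} = - \frac{1}{3}$ ($U{\left(w,D \right)} = \frac{1}{-3 + 0 \left(-5 + D\right)} = \frac{1}{-3 + 0} = \frac{1}{-3} = - \frac{1}{3}$)
$B \left(f + U{\left(-3,C \right)}\right) = - 9 \left(2 - \frac{1}{3}\right) = \left(-9\right) \frac{5}{3} = -15$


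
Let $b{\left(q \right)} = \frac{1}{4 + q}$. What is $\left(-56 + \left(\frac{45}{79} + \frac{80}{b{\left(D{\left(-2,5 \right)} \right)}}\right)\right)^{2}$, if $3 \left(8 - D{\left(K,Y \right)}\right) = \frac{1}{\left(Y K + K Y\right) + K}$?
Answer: $\frac{5576082445129}{6796449} \approx 8.2044 \cdot 10^{5}$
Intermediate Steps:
$D{\left(K,Y \right)} = 8 - \frac{1}{3 \left(K + 2 K Y\right)}$ ($D{\left(K,Y \right)} = 8 - \frac{1}{3 \left(\left(Y K + K Y\right) + K\right)} = 8 - \frac{1}{3 \left(\left(K Y + K Y\right) + K\right)} = 8 - \frac{1}{3 \left(2 K Y + K\right)} = 8 - \frac{1}{3 \left(K + 2 K Y\right)}$)
$\left(-56 + \left(\frac{45}{79} + \frac{80}{b{\left(D{\left(-2,5 \right)} \right)}}\right)\right)^{2} = \left(-56 + \left(\frac{45}{79} + \frac{80}{\frac{1}{4 + \frac{-1 + 24 \left(-2\right) + 48 \left(-2\right) 5}{3 \left(-2\right) \left(1 + 2 \cdot 5\right)}}}\right)\right)^{2} = \left(-56 + \left(45 \cdot \frac{1}{79} + \frac{80}{\frac{1}{4 + \frac{1}{3} \left(- \frac{1}{2}\right) \frac{1}{1 + 10} \left(-1 - 48 - 480\right)}}\right)\right)^{2} = \left(-56 + \left(\frac{45}{79} + \frac{80}{\frac{1}{4 + \frac{1}{3} \left(- \frac{1}{2}\right) \frac{1}{11} \left(-529\right)}}\right)\right)^{2} = \left(-56 + \left(\frac{45}{79} + \frac{80}{\frac{1}{4 + \frac{529}{66}}}\right)\right)^{2} = \left(-56 + \left(\frac{45}{79} + \frac{80}{\frac{1}{\frac{793}{66}}}\right)\right)^{2} = \left(-56 + \left(\frac{45}{79} + \frac{80}{\frac{66}{793}}\right)\right)^{2} = \left(-56 + \left(\frac{45}{79} + 80 \cdot \frac{793}{66}\right)\right)^{2} = \left(-56 + \left(\frac{45}{79} + \frac{31720}{33}\right)\right)^{2} = \left(-56 + \frac{2507365}{2607}\right)^{2} = \left(\frac{2361373}{2607}\right)^{2} = \frac{5576082445129}{6796449}$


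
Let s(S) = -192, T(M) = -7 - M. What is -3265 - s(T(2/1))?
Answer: -3073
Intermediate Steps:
-3265 - s(T(2/1)) = -3265 - 1*(-192) = -3265 + 192 = -3073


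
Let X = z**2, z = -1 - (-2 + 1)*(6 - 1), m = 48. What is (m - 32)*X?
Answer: 256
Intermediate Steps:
z = 4 (z = -1 - (-1)*5 = -1 - 1*(-5) = -1 + 5 = 4)
X = 16 (X = 4**2 = 16)
(m - 32)*X = (48 - 32)*16 = 16*16 = 256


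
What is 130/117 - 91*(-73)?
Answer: 59797/9 ≈ 6644.1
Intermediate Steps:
130/117 - 91*(-73) = 130*(1/117) + 6643 = 10/9 + 6643 = 59797/9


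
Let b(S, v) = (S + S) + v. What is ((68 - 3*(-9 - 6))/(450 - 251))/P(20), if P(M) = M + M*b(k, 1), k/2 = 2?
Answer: 113/39800 ≈ 0.0028392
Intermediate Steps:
k = 4 (k = 2*2 = 4)
b(S, v) = v + 2*S (b(S, v) = 2*S + v = v + 2*S)
P(M) = 10*M (P(M) = M + M*(1 + 2*4) = M + M*(1 + 8) = M + M*9 = M + 9*M = 10*M)
((68 - 3*(-9 - 6))/(450 - 251))/P(20) = ((68 - 3*(-9 - 6))/(450 - 251))/((10*20)) = ((68 - 3*(-15))/199)/200 = ((68 + 45)*(1/199))*(1/200) = (113*(1/199))*(1/200) = (113/199)*(1/200) = 113/39800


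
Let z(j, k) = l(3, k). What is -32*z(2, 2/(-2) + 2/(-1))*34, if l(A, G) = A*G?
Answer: 9792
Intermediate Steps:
z(j, k) = 3*k
-32*z(2, 2/(-2) + 2/(-1))*34 = -96*(2/(-2) + 2/(-1))*34 = -96*(2*(-½) + 2*(-1))*34 = -96*(-1 - 2)*34 = -96*(-3)*34 = -32*(-9)*34 = 288*34 = 9792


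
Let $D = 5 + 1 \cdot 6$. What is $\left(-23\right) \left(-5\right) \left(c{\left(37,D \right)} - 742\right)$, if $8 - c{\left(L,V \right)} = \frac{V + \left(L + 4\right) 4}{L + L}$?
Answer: $- \frac{6266465}{74} \approx -84682.0$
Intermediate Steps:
$D = 11$ ($D = 5 + 6 = 11$)
$c{\left(L,V \right)} = 8 - \frac{16 + V + 4 L}{2 L}$ ($c{\left(L,V \right)} = 8 - \frac{V + \left(L + 4\right) 4}{L + L} = 8 - \frac{V + \left(4 + L\right) 4}{2 L} = 8 - \left(V + \left(16 + 4 L\right)\right) \frac{1}{2 L} = 8 - \left(16 + V + 4 L\right) \frac{1}{2 L} = 8 - \frac{16 + V + 4 L}{2 L}$)
$\left(-23\right) \left(-5\right) \left(c{\left(37,D \right)} - 742\right) = \left(-23\right) \left(-5\right) \left(\frac{-16 - 11 + 12 \cdot 37}{2 \cdot 37} - 742\right) = 115 \left(\frac{1}{2} \cdot \frac{1}{37} \left(-16 - 11 + 444\right) - 742\right) = 115 \left(\frac{1}{2} \cdot \frac{1}{37} \cdot 417 - 742\right) = 115 \left(\frac{417}{74} - 742\right) = 115 \left(- \frac{54491}{74}\right) = - \frac{6266465}{74}$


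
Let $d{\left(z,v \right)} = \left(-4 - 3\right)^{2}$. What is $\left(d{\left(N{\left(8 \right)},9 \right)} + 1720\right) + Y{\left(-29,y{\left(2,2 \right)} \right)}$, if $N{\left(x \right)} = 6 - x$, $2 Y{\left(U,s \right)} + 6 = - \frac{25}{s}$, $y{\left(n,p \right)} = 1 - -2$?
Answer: $\frac{10571}{6} \approx 1761.8$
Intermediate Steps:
$y{\left(n,p \right)} = 3$ ($y{\left(n,p \right)} = 1 + 2 = 3$)
$Y{\left(U,s \right)} = -3 - \frac{25}{2 s}$ ($Y{\left(U,s \right)} = -3 + \frac{\left(-25\right) \frac{1}{s}}{2} = -3 - \frac{25}{2 s}$)
$d{\left(z,v \right)} = 49$ ($d{\left(z,v \right)} = \left(-7\right)^{2} = 49$)
$\left(d{\left(N{\left(8 \right)},9 \right)} + 1720\right) + Y{\left(-29,y{\left(2,2 \right)} \right)} = \left(49 + 1720\right) - \left(3 + \frac{25}{2 \cdot 3}\right) = 1769 - \frac{43}{6} = \frac{10571}{6}$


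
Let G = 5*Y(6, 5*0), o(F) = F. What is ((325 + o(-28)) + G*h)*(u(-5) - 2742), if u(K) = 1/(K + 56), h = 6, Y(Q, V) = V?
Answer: -13844259/17 ≈ -8.1437e+5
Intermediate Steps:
G = 0 (G = 5*(5*0) = 5*0 = 0)
u(K) = 1/(56 + K)
((325 + o(-28)) + G*h)*(u(-5) - 2742) = ((325 - 28) + 0*6)*(1/(56 - 5) - 2742) = (297 + 0)*(1/51 - 2742) = 297*(1/51 - 2742) = 297*(-139841/51) = -13844259/17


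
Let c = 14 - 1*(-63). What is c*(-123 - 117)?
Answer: -18480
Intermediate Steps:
c = 77 (c = 14 + 63 = 77)
c*(-123 - 117) = 77*(-123 - 117) = 77*(-240) = -18480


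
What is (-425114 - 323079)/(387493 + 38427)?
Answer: -748193/425920 ≈ -1.7567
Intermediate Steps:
(-425114 - 323079)/(387493 + 38427) = -748193/425920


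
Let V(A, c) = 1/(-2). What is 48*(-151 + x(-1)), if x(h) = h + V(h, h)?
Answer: -7320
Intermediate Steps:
V(A, c) = -1/2
x(h) = -1/2 + h (x(h) = h - 1/2 = -1/2 + h)
48*(-151 + x(-1)) = 48*(-151 + (-1/2 - 1)) = 48*(-151 - 3/2) = 48*(-305/2) = -7320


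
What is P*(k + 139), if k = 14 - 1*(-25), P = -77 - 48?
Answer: -22250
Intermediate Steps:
P = -125
k = 39 (k = 14 + 25 = 39)
P*(k + 139) = -125*(39 + 139) = -125*178 = -22250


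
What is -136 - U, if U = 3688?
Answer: -3824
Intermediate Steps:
-136 - U = -136 - 1*3688 = -136 - 3688 = -3824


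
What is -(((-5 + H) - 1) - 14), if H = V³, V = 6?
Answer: -196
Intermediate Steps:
H = 216 (H = 6³ = 216)
-(((-5 + H) - 1) - 14) = -(((-5 + 216) - 1) - 14) = -((211 - 1) - 14) = -(210 - 14) = -1*196 = -196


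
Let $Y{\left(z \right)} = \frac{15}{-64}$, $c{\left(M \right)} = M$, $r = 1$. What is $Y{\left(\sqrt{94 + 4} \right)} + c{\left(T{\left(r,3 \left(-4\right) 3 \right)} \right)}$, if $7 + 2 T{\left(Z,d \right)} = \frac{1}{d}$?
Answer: $- \frac{2159}{576} \approx -3.7483$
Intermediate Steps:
$T{\left(Z,d \right)} = - \frac{7}{2} + \frac{1}{2 d}$
$Y{\left(z \right)} = - \frac{15}{64}$ ($Y{\left(z \right)} = 15 \left(- \frac{1}{64}\right) = - \frac{15}{64}$)
$Y{\left(\sqrt{94 + 4} \right)} + c{\left(T{\left(r,3 \left(-4\right) 3 \right)} \right)} = - \frac{15}{64} + \frac{1 - 7 \cdot 3 \left(-4\right) 3}{2 \cdot 3 \left(-4\right) 3} = - \frac{15}{64} + \frac{1 - 7 \left(\left(-12\right) 3\right)}{2 \left(\left(-12\right) 3\right)} = - \frac{15}{64} + \frac{1 - -252}{2 \left(-36\right)} = - \frac{15}{64} + \frac{1}{2} \left(- \frac{1}{36}\right) \left(1 + 252\right) = - \frac{15}{64} + \frac{1}{2} \left(- \frac{1}{36}\right) 253 = - \frac{15}{64} - \frac{253}{72} = - \frac{2159}{576}$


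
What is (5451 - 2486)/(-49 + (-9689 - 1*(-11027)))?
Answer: 2965/1289 ≈ 2.3002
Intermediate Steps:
(5451 - 2486)/(-49 + (-9689 - 1*(-11027))) = 2965/(-49 + (-9689 + 11027)) = 2965/(-49 + 1338) = 2965/1289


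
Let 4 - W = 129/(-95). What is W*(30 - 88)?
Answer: -29522/95 ≈ -310.76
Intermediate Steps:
W = 509/95 (W = 4 - 129/(-95) = 4 - 129*(-1)/95 = 4 - 1*(-129/95) = 4 + 129/95 = 509/95 ≈ 5.3579)
W*(30 - 88) = 509*(30 - 88)/95 = (509/95)*(-58) = -29522/95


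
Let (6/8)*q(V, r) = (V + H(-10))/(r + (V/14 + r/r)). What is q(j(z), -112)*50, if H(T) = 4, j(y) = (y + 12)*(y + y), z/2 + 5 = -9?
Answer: -60000/47 ≈ -1276.6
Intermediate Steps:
z = -28 (z = -10 + 2*(-9) = -10 - 18 = -28)
j(y) = 2*y*(12 + y) (j(y) = (12 + y)*(2*y) = 2*y*(12 + y))
q(V, r) = 4*(4 + V)/(3*(1 + r + V/14)) (q(V, r) = 4*((V + 4)/(r + (V/14 + r/r)))/3 = 4*((4 + V)/(r + (V*(1/14) + 1)))/3 = 4*((4 + V)/(r + (V/14 + 1)))/3 = 4*((4 + V)/(r + (1 + V/14)))/3 = 4*((4 + V)/(1 + r + V/14))/3 = 4*(4 + V)/(3*(1 + r + V/14)))
q(j(z), -112)*50 = (56*(4 + 2*(-28)*(12 - 28))/(3*(14 + 2*(-28)*(12 - 28) + 14*(-112))))*50 = (56*(4 + 2*(-28)*(-16))/(3*(14 + 2*(-28)*(-16) - 1568)))*50 = (56*(4 + 896)/(3*(14 + 896 - 1568)))*50 = ((56/3)*900/(-658))*50 = ((56/3)*(-1/658)*900)*50 = -1200/47*50 = -60000/47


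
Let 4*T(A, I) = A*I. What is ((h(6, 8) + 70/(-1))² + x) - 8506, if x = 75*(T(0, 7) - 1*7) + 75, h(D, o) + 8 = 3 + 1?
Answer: -3480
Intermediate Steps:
h(D, o) = -4 (h(D, o) = -8 + (3 + 1) = -8 + 4 = -4)
T(A, I) = A*I/4 (T(A, I) = (A*I)/4 = A*I/4)
x = -450 (x = 75*((¼)*0*7 - 1*7) + 75 = 75*(0 - 7) + 75 = 75*(-7) + 75 = -525 + 75 = -450)
((h(6, 8) + 70/(-1))² + x) - 8506 = ((-4 + 70/(-1))² - 450) - 8506 = ((-4 + 70*(-1))² - 450) - 8506 = ((-4 - 70)² - 450) - 8506 = ((-74)² - 450) - 8506 = (5476 - 450) - 8506 = 5026 - 8506 = -3480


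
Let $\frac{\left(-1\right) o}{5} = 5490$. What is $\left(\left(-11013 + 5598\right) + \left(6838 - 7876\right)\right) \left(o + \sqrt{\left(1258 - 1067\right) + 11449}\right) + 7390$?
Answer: $177142240 - 12906 \sqrt{2910} \approx 1.7645 \cdot 10^{8}$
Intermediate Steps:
$o = -27450$ ($o = \left(-5\right) 5490 = -27450$)
$\left(\left(-11013 + 5598\right) + \left(6838 - 7876\right)\right) \left(o + \sqrt{\left(1258 - 1067\right) + 11449}\right) + 7390 = \left(\left(-11013 + 5598\right) + \left(6838 - 7876\right)\right) \left(-27450 + \sqrt{\left(1258 - 1067\right) + 11449}\right) + 7390 = \left(-5415 - 1038\right) \left(-27450 + \sqrt{191 + 11449}\right) + 7390 = - 6453 \left(-27450 + \sqrt{11640}\right) + 7390 = - 6453 \left(-27450 + 2 \sqrt{2910}\right) + 7390 = \left(177134850 - 12906 \sqrt{2910}\right) + 7390 = 177142240 - 12906 \sqrt{2910}$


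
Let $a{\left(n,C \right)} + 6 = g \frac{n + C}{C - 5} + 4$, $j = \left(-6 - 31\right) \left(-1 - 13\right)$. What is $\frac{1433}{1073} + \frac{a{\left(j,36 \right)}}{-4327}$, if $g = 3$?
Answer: $\frac{190501521}{143929001} \approx 1.3236$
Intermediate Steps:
$j = 518$ ($j = \left(-37\right) \left(-14\right) = 518$)
$a{\left(n,C \right)} = -2 + \frac{3 \left(C + n\right)}{-5 + C}$ ($a{\left(n,C \right)} = -6 + \left(3 \frac{n + C}{C - 5} + 4\right) = -6 + \left(3 \frac{C + n}{-5 + C} + 4\right) = -6 + \left(\frac{3 \left(C + n\right)}{-5 + C} + 4\right) = -6 + \left(4 + \frac{3 \left(C + n\right)}{-5 + C}\right) = -2 + \frac{3 \left(C + n\right)}{-5 + C}$)
$\frac{1433}{1073} + \frac{a{\left(j,36 \right)}}{-4327} = \frac{1433}{1073} + \frac{\frac{1}{-5 + 36} \left(10 + 36 + 3 \cdot 518\right)}{-4327} = 1433 \cdot \frac{1}{1073} + \frac{10 + 36 + 1554}{31} \left(- \frac{1}{4327}\right) = \frac{1433}{1073} + \frac{1}{31} \cdot 1600 \left(- \frac{1}{4327}\right) = \frac{1433}{1073} + \frac{1600}{31} \left(- \frac{1}{4327}\right) = \frac{1433}{1073} - \frac{1600}{134137} = \frac{190501521}{143929001}$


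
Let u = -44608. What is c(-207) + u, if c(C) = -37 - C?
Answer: -44438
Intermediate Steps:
c(-207) + u = (-37 - 1*(-207)) - 44608 = (-37 + 207) - 44608 = 170 - 44608 = -44438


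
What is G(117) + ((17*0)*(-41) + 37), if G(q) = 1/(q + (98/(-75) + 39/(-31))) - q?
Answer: -21282635/266062 ≈ -79.991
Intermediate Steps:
G(q) = 1/(-5963/2325 + q) - q (G(q) = 1/(q + (98*(-1/75) + 39*(-1/31))) - q = 1/(q + (-98/75 - 39/31)) - q = 1/(q - 5963/2325) - q = 1/(-5963/2325 + q) - q)
G(117) + ((17*0)*(-41) + 37) = (2325 - 2325*117**2 + 5963*117)/(-5963 + 2325*117) + ((17*0)*(-41) + 37) = (2325 - 2325*13689 + 697671)/(-5963 + 272025) + (0*(-41) + 37) = (2325 - 31826925 + 697671)/266062 + (0 + 37) = (1/266062)*(-31126929) + 37 = -31126929/266062 + 37 = -21282635/266062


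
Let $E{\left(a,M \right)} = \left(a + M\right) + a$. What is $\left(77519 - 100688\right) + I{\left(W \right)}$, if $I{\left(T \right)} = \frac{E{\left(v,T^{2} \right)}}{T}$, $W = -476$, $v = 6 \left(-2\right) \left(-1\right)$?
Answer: $- \frac{2813761}{119} \approx -23645.0$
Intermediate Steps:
$v = 12$ ($v = \left(-12\right) \left(-1\right) = 12$)
$E{\left(a,M \right)} = M + 2 a$ ($E{\left(a,M \right)} = \left(M + a\right) + a = M + 2 a$)
$I{\left(T \right)} = \frac{24 + T^{2}}{T}$ ($I{\left(T \right)} = \frac{T^{2} + 2 \cdot 12}{T} = \frac{T^{2} + 24}{T} = \frac{24 + T^{2}}{T}$)
$\left(77519 - 100688\right) + I{\left(W \right)} = \left(77519 - 100688\right) - \left(476 - \frac{24}{-476}\right) = \left(77519 - 100688\right) + \left(-476 + 24 \left(- \frac{1}{476}\right)\right) = -23169 - \frac{56650}{119} = - \frac{2813761}{119}$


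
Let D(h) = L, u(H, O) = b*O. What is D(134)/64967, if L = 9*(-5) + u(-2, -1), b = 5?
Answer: -50/64967 ≈ -0.00076962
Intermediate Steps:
u(H, O) = 5*O
L = -50 (L = 9*(-5) + 5*(-1) = -45 - 5 = -50)
D(h) = -50
D(134)/64967 = -50/64967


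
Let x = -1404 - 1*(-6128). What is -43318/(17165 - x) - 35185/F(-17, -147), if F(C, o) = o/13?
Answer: 57416241/18473 ≈ 3108.1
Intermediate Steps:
F(C, o) = o/13 (F(C, o) = o*(1/13) = o/13)
x = 4724 (x = -1404 + 6128 = 4724)
-43318/(17165 - x) - 35185/F(-17, -147) = -43318/(17165 - 1*4724) - 35185/((1/13)*(-147)) = -43318/(17165 - 4724) - 35185/(-147/13) = -43318/12441 - 35185*(-13/147) = -43318*1/12441 + 457405/147 = -3938/1131 + 457405/147 = 57416241/18473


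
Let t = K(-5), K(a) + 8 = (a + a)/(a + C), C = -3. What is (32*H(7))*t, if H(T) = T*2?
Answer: -3024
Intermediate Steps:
K(a) = -8 + 2*a/(-3 + a) (K(a) = -8 + (a + a)/(a - 3) = -8 + (2*a)/(-3 + a) = -8 + 2*a/(-3 + a))
H(T) = 2*T
t = -27/4 (t = 6*(4 - 1*(-5))/(-3 - 5) = 6*(4 + 5)/(-8) = 6*(-1/8)*9 = -27/4 ≈ -6.7500)
(32*H(7))*t = (32*(2*7))*(-27/4) = (32*14)*(-27/4) = 448*(-27/4) = -3024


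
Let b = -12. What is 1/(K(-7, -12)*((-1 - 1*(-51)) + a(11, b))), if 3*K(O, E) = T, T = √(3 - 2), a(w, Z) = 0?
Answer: 3/50 ≈ 0.060000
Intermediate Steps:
T = 1 (T = √1 = 1)
K(O, E) = ⅓ (K(O, E) = (⅓)*1 = ⅓)
1/(K(-7, -12)*((-1 - 1*(-51)) + a(11, b))) = 1/(((-1 - 1*(-51)) + 0)/3) = 1/(((-1 + 51) + 0)/3) = 1/((50 + 0)/3) = 1/((⅓)*50) = 1/(50/3) = 3/50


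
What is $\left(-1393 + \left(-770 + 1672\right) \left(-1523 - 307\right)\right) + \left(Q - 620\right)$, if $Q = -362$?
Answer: $-1653035$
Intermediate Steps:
$\left(-1393 + \left(-770 + 1672\right) \left(-1523 - 307\right)\right) + \left(Q - 620\right) = \left(-1393 + \left(-770 + 1672\right) \left(-1523 - 307\right)\right) - 982 = \left(-1393 + 902 \left(-1830\right)\right) - 982 = \left(-1393 - 1650660\right) - 982 = -1652053 - 982 = -1653035$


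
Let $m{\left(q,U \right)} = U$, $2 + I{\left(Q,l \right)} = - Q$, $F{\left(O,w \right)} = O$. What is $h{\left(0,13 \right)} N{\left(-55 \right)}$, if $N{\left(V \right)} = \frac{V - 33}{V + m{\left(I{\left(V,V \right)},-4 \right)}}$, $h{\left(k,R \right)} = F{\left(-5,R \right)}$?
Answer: $- \frac{440}{59} \approx -7.4576$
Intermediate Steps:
$I{\left(Q,l \right)} = -2 - Q$
$h{\left(k,R \right)} = -5$
$N{\left(V \right)} = \frac{-33 + V}{-4 + V}$ ($N{\left(V \right)} = \frac{V - 33}{V - 4} = \frac{-33 + V}{-4 + V}$)
$h{\left(0,13 \right)} N{\left(-55 \right)} = - 5 \frac{-33 - 55}{-4 - 55} = - 5 \frac{1}{-59} \left(-88\right) = - 5 \left(\left(- \frac{1}{59}\right) \left(-88\right)\right) = \left(-5\right) \frac{88}{59} = - \frac{440}{59}$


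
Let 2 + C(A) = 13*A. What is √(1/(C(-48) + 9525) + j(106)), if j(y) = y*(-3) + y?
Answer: I*√16788737713/8899 ≈ 14.56*I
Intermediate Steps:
j(y) = -2*y (j(y) = -3*y + y = -2*y)
C(A) = -2 + 13*A
√(1/(C(-48) + 9525) + j(106)) = √(1/((-2 + 13*(-48)) + 9525) - 2*106) = √(1/((-2 - 624) + 9525) - 212) = √(1/(-626 + 9525) - 212) = √(1/8899 - 212) = √(-1886587/8899) = I*√16788737713/8899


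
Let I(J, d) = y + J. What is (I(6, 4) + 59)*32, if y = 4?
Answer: 2208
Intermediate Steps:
I(J, d) = 4 + J
(I(6, 4) + 59)*32 = ((4 + 6) + 59)*32 = (10 + 59)*32 = 69*32 = 2208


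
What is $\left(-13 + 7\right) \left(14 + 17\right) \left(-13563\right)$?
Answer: $2522718$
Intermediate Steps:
$\left(-13 + 7\right) \left(14 + 17\right) \left(-13563\right) = \left(-6\right) 31 \left(-13563\right) = \left(-186\right) \left(-13563\right) = 2522718$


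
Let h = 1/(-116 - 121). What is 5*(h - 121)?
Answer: -143390/237 ≈ -605.02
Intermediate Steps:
h = -1/237 (h = 1/(-237) = -1/237 ≈ -0.0042194)
5*(h - 121) = 5*(-1/237 - 121) = 5*(-28678/237) = -143390/237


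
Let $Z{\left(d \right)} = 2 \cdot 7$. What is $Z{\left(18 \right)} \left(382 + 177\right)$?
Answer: $7826$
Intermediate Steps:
$Z{\left(d \right)} = 14$
$Z{\left(18 \right)} \left(382 + 177\right) = 14 \left(382 + 177\right) = 14 \cdot 559 = 7826$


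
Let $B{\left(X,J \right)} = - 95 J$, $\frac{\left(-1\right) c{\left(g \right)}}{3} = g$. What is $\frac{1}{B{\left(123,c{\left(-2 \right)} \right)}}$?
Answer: $- \frac{1}{570} \approx -0.0017544$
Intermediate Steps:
$c{\left(g \right)} = - 3 g$
$\frac{1}{B{\left(123,c{\left(-2 \right)} \right)}} = \frac{1}{\left(-95\right) \left(\left(-3\right) \left(-2\right)\right)} = \frac{1}{\left(-95\right) 6} = \frac{1}{-570} = - \frac{1}{570}$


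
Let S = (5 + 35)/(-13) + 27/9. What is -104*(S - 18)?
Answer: 1880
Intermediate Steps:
S = -1/13 (S = 40*(-1/13) + 27*(1/9) = -40/13 + 3 = -1/13 ≈ -0.076923)
-104*(S - 18) = -104*(-1/13 - 18) = -104*(-235/13) = 1880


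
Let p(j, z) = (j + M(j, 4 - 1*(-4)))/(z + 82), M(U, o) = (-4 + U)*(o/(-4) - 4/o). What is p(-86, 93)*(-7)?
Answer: -139/25 ≈ -5.5600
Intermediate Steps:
M(U, o) = (-4 + U)*(-4/o - o/4) (M(U, o) = (-4 + U)*(o*(-1/4) - 4/o) = (-4 + U)*(-o/4 - 4/o) = (-4 + U)*(-4/o - o/4))
p(j, z) = (10 - 3*j/2)/(82 + z) (p(j, z) = (j + (64 - 16*j + (4 - 1*(-4))**2*(4 - j))/(4*(4 - 1*(-4))))/(z + 82) = (j + (64 - 16*j + (4 + 4)**2*(4 - j))/(4*(4 + 4)))/(82 + z) = (j + (1/4)*(64 - 16*j + 8**2*(4 - j))/8)/(82 + z) = (j + (1/4)*(1/8)*(64 - 16*j + 64*(4 - j)))/(82 + z) = (j + (1/4)*(1/8)*(64 - 16*j + (256 - 64*j)))/(82 + z) = (j + (1/4)*(1/8)*(320 - 80*j))/(82 + z) = (j + (10 - 5*j/2))/(82 + z) = (10 - 3*j/2)/(82 + z))
p(-86, 93)*(-7) = ((20 - 3*(-86))/(2*(82 + 93)))*(-7) = ((1/2)*(20 + 258)/175)*(-7) = ((1/2)*(1/175)*278)*(-7) = (139/175)*(-7) = -139/25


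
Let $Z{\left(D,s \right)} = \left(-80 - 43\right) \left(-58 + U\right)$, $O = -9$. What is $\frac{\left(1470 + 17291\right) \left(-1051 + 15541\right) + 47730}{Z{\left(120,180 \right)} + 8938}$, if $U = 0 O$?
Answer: $\frac{67973655}{4018} \approx 16917.0$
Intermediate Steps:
$U = 0$ ($U = 0 \left(-9\right) = 0$)
$Z{\left(D,s \right)} = 7134$ ($Z{\left(D,s \right)} = \left(-80 - 43\right) \left(-58 + 0\right) = \left(-123\right) \left(-58\right) = 7134$)
$\frac{\left(1470 + 17291\right) \left(-1051 + 15541\right) + 47730}{Z{\left(120,180 \right)} + 8938} = \frac{\left(1470 + 17291\right) \left(-1051 + 15541\right) + 47730}{7134 + 8938} = \frac{18761 \cdot 14490 + 47730}{16072} = \left(271846890 + 47730\right) \frac{1}{16072} = 271894620 \cdot \frac{1}{16072} = \frac{67973655}{4018}$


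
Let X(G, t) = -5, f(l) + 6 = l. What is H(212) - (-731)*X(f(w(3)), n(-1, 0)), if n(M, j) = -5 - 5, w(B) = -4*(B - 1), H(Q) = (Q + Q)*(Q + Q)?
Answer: 176121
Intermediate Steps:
H(Q) = 4*Q² (H(Q) = (2*Q)*(2*Q) = 4*Q²)
w(B) = 4 - 4*B (w(B) = -4*(-1 + B) = 4 - 4*B)
f(l) = -6 + l
n(M, j) = -10
H(212) - (-731)*X(f(w(3)), n(-1, 0)) = 4*212² - (-731)*(-5) = 4*44944 - 1*3655 = 179776 - 3655 = 176121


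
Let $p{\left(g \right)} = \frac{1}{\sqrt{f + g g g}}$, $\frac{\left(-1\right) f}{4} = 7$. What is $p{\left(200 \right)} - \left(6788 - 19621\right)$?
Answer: $12833 + \frac{\sqrt{1999993}}{3999986} \approx 12833.0$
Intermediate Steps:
$f = -28$ ($f = \left(-4\right) 7 = -28$)
$p{\left(g \right)} = \frac{1}{\sqrt{-28 + g^{3}}}$ ($p{\left(g \right)} = \frac{1}{\sqrt{-28 + g g g}} = \frac{1}{\sqrt{-28 + g^{2} g}} = \frac{1}{\sqrt{-28 + g^{3}}}$)
$p{\left(200 \right)} - \left(6788 - 19621\right) = \frac{1}{\sqrt{-28 + 200^{3}}} - \left(6788 - 19621\right) = \frac{1}{\sqrt{-28 + 8000000}} - -12833 = \frac{1}{\sqrt{7999972}} + 12833 = \frac{\sqrt{1999993}}{3999986} + 12833 = 12833 + \frac{\sqrt{1999993}}{3999986}$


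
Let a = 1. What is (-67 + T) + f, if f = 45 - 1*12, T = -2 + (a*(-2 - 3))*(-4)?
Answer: -16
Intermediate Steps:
T = 18 (T = -2 + (1*(-2 - 3))*(-4) = -2 + (1*(-5))*(-4) = -2 - 5*(-4) = -2 + 20 = 18)
f = 33 (f = 45 - 12 = 33)
(-67 + T) + f = (-67 + 18) + 33 = -49 + 33 = -16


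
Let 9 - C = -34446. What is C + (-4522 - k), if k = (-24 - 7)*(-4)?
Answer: 29809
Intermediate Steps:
C = 34455 (C = 9 - 1*(-34446) = 9 + 34446 = 34455)
k = 124 (k = -31*(-4) = 124)
C + (-4522 - k) = 34455 + (-4522 - 1*124) = 34455 + (-4522 - 124) = 34455 - 4646 = 29809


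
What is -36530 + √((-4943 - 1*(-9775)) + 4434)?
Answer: -36530 + √9266 ≈ -36434.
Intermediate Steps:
-36530 + √((-4943 - 1*(-9775)) + 4434) = -36530 + √((-4943 + 9775) + 4434) = -36530 + √(4832 + 4434) = -36530 + √9266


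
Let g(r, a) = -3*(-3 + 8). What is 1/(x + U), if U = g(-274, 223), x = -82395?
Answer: -1/82410 ≈ -1.2134e-5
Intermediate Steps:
g(r, a) = -15 (g(r, a) = -3*5 = -15)
U = -15
1/(x + U) = 1/(-82395 - 15) = 1/(-82410) = -1/82410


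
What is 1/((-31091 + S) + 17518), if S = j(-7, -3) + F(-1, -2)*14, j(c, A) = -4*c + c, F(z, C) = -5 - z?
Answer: -1/13608 ≈ -7.3486e-5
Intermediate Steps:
j(c, A) = -3*c
S = -35 (S = -3*(-7) + (-5 - 1*(-1))*14 = 21 + (-5 + 1)*14 = 21 - 4*14 = 21 - 56 = -35)
1/((-31091 + S) + 17518) = 1/((-31091 - 35) + 17518) = 1/(-31126 + 17518) = 1/(-13608) = -1/13608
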